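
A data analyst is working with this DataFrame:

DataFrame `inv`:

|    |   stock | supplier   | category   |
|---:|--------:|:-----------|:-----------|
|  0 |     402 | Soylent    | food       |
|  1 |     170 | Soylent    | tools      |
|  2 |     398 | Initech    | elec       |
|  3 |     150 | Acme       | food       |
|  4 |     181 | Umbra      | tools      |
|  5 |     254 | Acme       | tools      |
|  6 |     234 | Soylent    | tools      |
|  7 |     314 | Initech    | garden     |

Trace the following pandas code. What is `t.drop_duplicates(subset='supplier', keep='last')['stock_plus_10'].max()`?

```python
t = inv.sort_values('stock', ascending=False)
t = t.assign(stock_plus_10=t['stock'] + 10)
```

324

sort by stock descending:
   stock supplier category
0    402  Soylent     food
2    398  Initech     elec
7    314  Initech   garden
5    254     Acme    tools
6    234  Soylent    tools
4    181    Umbra    tools
1    170  Soylent    tools
3    150     Acme     food
add column stock_plus_10 = t['stock'] + 10:
   stock supplier category  stock_plus_10
0    402  Soylent     food            412
2    398  Initech     elec            408
7    314  Initech   garden            324
5    254     Acme    tools            264
6    234  Soylent    tools            244
4    181    Umbra    tools            191
1    170  Soylent    tools            180
3    150     Acme     food            160
drop duplicate supplier (keep=last):
   stock supplier category  stock_plus_10
7    314  Initech   garden            324
4    181    Umbra    tools            191
1    170  Soylent    tools            180
3    150     Acme     food            160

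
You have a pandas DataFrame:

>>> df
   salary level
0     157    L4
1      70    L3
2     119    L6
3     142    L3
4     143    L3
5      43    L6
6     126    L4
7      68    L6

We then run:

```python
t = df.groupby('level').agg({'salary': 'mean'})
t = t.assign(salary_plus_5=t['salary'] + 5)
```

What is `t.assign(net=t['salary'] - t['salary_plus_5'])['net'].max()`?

group by level, mean of salary:
           salary
level            
L3     118.333333
L4     141.500000
L6      76.666667
add column salary_plus_5 = t['salary'] + 5:
           salary  salary_plus_5
level                           
L3     118.333333     123.333333
L4     141.500000     146.500000
L6      76.666667      81.666667
add column net = t['salary'] - t['salary_plus_5']:
           salary  salary_plus_5  net
level                                
L3     118.333333     123.333333 -5.0
L4     141.500000     146.500000 -5.0
L6      76.666667      81.666667 -5.0
Reading off the max of column 'net', we get -5.0.

-5.0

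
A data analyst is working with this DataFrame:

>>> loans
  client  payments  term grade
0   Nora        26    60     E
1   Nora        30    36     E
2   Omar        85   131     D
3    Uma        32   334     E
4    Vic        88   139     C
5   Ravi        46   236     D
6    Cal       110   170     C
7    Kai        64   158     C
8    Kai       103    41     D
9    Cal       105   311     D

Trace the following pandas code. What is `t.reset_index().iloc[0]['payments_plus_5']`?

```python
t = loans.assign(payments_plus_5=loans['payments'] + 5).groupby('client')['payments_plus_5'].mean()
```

112.5

add column payments_plus_5 = loans['payments'] + 5:
  client  payments  term grade  payments_plus_5
0   Nora        26    60     E               31
1   Nora        30    36     E               35
2   Omar        85   131     D               90
3    Uma        32   334     E               37
4    Vic        88   139     C               93
5   Ravi        46   236     D               51
6    Cal       110   170     C              115
7    Kai        64   158     C               69
8    Kai       103    41     D              108
9    Cal       105   311     D              110
group by client, mean of payments_plus_5:
client
Cal     112.5
Kai      88.5
Nora     33.0
Omar     90.0
Ravi     51.0
Uma      37.0
Vic      93.0
Name: payments_plus_5, dtype: float64
reset_index():
  client  payments_plus_5
0    Cal            112.5
1    Kai             88.5
2   Nora             33.0
3   Omar             90.0
4   Ravi             51.0
5    Uma             37.0
6    Vic             93.0
So iloc[0]['payments_plus_5'] = 112.5.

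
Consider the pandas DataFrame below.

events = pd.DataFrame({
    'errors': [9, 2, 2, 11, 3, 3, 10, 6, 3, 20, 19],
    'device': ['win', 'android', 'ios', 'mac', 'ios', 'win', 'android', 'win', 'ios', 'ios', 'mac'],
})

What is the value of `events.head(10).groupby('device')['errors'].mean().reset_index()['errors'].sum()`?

30.0

take first 10 rows:
   errors   device
0       9      win
1       2  android
2       2      ios
3      11      mac
4       3      ios
5       3      win
6      10  android
7       6      win
8       3      ios
9      20      ios
group by device, mean of errors:
device
android     6.0
ios         7.0
mac        11.0
win         6.0
Name: errors, dtype: float64
reset_index():
    device  errors
0  android     6.0
1      ios     7.0
2      mac    11.0
3      win     6.0
The sum of column 'errors' is 30.0.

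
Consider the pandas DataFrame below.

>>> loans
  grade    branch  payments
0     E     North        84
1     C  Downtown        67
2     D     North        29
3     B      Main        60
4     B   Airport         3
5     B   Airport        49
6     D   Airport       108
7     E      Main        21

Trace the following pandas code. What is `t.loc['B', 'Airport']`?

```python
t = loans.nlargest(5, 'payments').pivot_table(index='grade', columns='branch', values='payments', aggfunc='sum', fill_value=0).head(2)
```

take 5 rows with largest payments:
  grade    branch  payments
6     D   Airport       108
0     E     North        84
1     C  Downtown        67
3     B      Main        60
5     B   Airport        49
pivot: rows=grade, cols=branch, sum(payments):
branch  Airport  Downtown  Main  North
grade                                 
B            49         0    60      0
C             0        67     0      0
D           108         0     0      0
E             0         0     0     84
take first 2 rows:
branch  Airport  Downtown  Main  North
grade                                 
B            49         0    60      0
C             0        67     0      0
Hence 49.

49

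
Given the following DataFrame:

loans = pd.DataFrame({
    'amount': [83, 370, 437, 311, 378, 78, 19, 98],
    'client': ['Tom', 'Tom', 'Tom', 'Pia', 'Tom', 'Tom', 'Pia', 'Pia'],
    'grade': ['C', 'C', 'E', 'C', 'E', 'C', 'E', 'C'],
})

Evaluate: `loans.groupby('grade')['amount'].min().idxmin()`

group by grade, min of amount:
grade
C    78
E    19
Name: amount, dtype: int64
So idxmin() = E.

E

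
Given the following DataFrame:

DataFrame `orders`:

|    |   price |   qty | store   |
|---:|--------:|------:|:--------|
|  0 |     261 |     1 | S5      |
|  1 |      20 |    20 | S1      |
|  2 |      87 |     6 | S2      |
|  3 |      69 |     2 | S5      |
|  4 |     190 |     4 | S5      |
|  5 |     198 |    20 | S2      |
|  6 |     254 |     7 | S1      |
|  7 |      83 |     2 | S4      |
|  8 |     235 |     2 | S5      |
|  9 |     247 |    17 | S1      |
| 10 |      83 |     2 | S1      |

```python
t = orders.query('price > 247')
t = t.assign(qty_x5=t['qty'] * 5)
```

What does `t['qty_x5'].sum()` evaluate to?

filter rows where price > 247:
   price  qty store
0    261    1    S5
6    254    7    S1
add column qty_x5 = t['qty'] * 5:
   price  qty store  qty_x5
0    261    1    S5       5
6    254    7    S1      35
Taking the sum of column 'qty_x5' gives 40.

40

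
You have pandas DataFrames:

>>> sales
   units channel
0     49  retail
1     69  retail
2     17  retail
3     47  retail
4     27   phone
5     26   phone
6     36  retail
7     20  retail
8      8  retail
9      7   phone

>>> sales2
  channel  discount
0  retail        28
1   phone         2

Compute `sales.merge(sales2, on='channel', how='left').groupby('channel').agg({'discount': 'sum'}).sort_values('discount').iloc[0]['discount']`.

6

merge on 'channel' (how='left') → 10 rows:
   units channel  discount
0     49  retail        28
1     69  retail        28
2     17  retail        28
3     47  retail        28
4     27   phone         2
5     26   phone         2
6     36  retail        28
7     20  retail        28
8      8  retail        28
9      7   phone         2
group by channel, sum of discount:
         discount
channel          
phone           6
retail        196
sort by discount:
         discount
channel          
phone           6
retail        196
Then the value at position 0, column 'discount': 6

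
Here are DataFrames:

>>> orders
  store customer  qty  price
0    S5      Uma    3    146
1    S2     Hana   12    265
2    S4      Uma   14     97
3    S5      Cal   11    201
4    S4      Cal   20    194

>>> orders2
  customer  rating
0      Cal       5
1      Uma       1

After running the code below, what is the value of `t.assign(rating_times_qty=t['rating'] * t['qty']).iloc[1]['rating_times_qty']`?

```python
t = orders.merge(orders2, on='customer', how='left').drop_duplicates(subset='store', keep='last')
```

merge on 'customer' (how='left') → 5 rows:
  store customer  qty  price  rating
0    S5      Uma    3    146     1.0
1    S2     Hana   12    265     NaN
2    S4      Uma   14     97     1.0
3    S5      Cal   11    201     5.0
4    S4      Cal   20    194     5.0
drop duplicate store (keep=last):
  store customer  qty  price  rating
1    S2     Hana   12    265     NaN
3    S5      Cal   11    201     5.0
4    S4      Cal   20    194     5.0
add column rating_times_qty = t['rating'] * t['qty']:
  store customer  qty  price  rating  rating_times_qty
1    S2     Hana   12    265     NaN               NaN
3    S5      Cal   11    201     5.0              55.0
4    S4      Cal   20    194     5.0             100.0
Then the value at position 1, column 'rating_times_qty': 55.0

55.0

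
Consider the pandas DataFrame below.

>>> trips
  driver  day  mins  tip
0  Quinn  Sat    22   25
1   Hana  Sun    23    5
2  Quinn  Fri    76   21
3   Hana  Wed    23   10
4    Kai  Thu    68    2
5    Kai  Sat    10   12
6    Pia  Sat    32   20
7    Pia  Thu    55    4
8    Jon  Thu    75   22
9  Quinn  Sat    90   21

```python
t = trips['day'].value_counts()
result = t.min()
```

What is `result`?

value_counts of day:
day
Sat    4
Thu    3
Sun    1
Fri    1
Wed    1
Name: count, dtype: int64
Hence 1.

1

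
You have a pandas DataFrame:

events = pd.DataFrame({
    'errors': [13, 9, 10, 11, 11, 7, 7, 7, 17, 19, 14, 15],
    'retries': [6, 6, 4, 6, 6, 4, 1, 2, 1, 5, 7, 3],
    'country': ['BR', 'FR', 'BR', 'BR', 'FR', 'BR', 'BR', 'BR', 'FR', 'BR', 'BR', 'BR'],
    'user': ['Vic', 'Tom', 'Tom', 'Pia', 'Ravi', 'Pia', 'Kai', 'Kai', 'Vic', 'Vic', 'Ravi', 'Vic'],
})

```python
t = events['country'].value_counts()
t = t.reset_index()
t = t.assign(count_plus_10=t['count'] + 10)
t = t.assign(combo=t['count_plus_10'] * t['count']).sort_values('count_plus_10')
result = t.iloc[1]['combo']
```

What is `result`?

171

value_counts of country:
country
BR    9
FR    3
Name: count, dtype: int64
reset_index():
  country  count
0      BR      9
1      FR      3
add column count_plus_10 = t['count'] + 10:
  country  count  count_plus_10
0      BR      9             19
1      FR      3             13
add column combo = t['count_plus_10'] * t['count']:
  country  count  count_plus_10  combo
0      BR      9             19    171
1      FR      3             13     39
sort by count_plus_10:
  country  count  count_plus_10  combo
1      FR      3             13     39
0      BR      9             19    171
Reading off the value at position 1, column 'combo', we get 171.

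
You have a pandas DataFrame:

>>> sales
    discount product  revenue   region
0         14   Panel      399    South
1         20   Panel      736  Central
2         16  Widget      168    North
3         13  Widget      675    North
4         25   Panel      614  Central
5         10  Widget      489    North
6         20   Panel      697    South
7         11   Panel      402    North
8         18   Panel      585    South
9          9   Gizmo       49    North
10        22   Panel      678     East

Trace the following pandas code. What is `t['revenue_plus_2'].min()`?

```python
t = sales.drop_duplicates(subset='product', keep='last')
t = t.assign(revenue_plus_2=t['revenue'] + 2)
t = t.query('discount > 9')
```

491

drop duplicate product (keep=last):
    discount product  revenue region
5         10  Widget      489  North
9          9   Gizmo       49  North
10        22   Panel      678   East
add column revenue_plus_2 = t['revenue'] + 2:
    discount product  revenue region  revenue_plus_2
5         10  Widget      489  North             491
9          9   Gizmo       49  North              51
10        22   Panel      678   East             680
filter rows where discount > 9:
    discount product  revenue region  revenue_plus_2
5         10  Widget      489  North             491
10        22   Panel      678   East             680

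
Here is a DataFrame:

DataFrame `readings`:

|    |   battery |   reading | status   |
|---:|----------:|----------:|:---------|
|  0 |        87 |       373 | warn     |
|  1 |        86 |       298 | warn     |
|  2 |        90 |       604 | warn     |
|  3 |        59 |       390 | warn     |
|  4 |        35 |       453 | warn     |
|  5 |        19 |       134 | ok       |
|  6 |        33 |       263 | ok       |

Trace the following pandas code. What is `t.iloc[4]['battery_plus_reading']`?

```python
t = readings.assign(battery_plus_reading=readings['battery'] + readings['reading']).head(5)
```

add column battery_plus_reading = readings['battery'] + readings['reading']:
   battery  reading status  battery_plus_reading
0       87      373   warn                   460
1       86      298   warn                   384
2       90      604   warn                   694
3       59      390   warn                   449
4       35      453   warn                   488
5       19      134     ok                   153
6       33      263     ok                   296
take first 5 rows:
   battery  reading status  battery_plus_reading
0       87      373   warn                   460
1       86      298   warn                   384
2       90      604   warn                   694
3       59      390   warn                   449
4       35      453   warn                   488
Reading off the value at position 4, column 'battery_plus_reading', we get 488.

488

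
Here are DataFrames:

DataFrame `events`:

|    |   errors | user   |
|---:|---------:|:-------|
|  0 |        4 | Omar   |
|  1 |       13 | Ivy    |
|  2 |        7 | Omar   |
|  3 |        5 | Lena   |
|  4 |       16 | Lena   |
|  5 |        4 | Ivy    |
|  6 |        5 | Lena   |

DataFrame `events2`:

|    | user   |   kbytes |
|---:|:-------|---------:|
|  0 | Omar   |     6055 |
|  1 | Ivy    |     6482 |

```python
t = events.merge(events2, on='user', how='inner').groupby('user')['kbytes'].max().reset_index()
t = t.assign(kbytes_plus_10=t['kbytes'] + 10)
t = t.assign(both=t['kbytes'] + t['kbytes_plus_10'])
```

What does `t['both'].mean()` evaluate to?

merge on 'user' (how='inner') → 4 rows:
   errors  user  kbytes
0       4  Omar    6055
1      13   Ivy    6482
2       7  Omar    6055
3       4   Ivy    6482
group by user, max of kbytes:
user
Ivy     6482
Omar    6055
Name: kbytes, dtype: int64
reset_index():
   user  kbytes
0   Ivy    6482
1  Omar    6055
add column kbytes_plus_10 = t['kbytes'] + 10:
   user  kbytes  kbytes_plus_10
0   Ivy    6482            6492
1  Omar    6055            6065
add column both = t['kbytes'] + t['kbytes_plus_10']:
   user  kbytes  kbytes_plus_10   both
0   Ivy    6482            6492  12974
1  Omar    6055            6065  12120
Hence 12547.0.

12547.0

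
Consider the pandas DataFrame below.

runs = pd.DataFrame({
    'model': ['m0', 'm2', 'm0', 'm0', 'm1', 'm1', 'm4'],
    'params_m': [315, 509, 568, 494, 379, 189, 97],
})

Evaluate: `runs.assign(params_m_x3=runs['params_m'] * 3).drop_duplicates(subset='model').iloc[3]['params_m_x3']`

add column params_m_x3 = runs['params_m'] * 3:
  model  params_m  params_m_x3
0    m0       315          945
1    m2       509         1527
2    m0       568         1704
3    m0       494         1482
4    m1       379         1137
5    m1       189          567
6    m4        97          291
drop duplicate model (keep=first):
  model  params_m  params_m_x3
0    m0       315          945
1    m2       509         1527
4    m1       379         1137
6    m4        97          291
So iloc[3]['params_m_x3'] = 291.

291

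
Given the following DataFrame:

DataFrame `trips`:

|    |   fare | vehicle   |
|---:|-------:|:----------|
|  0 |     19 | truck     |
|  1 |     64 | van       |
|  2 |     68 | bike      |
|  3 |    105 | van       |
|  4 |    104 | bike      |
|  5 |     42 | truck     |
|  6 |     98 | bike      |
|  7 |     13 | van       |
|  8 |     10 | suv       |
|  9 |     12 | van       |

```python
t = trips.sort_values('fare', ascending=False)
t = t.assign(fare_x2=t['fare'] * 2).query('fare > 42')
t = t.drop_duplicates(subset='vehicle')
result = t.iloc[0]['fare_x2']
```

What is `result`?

sort by fare descending:
   fare vehicle
3   105     van
4   104    bike
6    98    bike
2    68    bike
1    64     van
5    42   truck
0    19   truck
7    13     van
9    12     van
8    10     suv
add column fare_x2 = t['fare'] * 2:
   fare vehicle  fare_x2
3   105     van      210
4   104    bike      208
6    98    bike      196
2    68    bike      136
1    64     van      128
5    42   truck       84
0    19   truck       38
7    13     van       26
9    12     van       24
8    10     suv       20
filter rows where fare > 42:
   fare vehicle  fare_x2
3   105     van      210
4   104    bike      208
6    98    bike      196
2    68    bike      136
1    64     van      128
drop duplicate vehicle (keep=first):
   fare vehicle  fare_x2
3   105     van      210
4   104    bike      208

210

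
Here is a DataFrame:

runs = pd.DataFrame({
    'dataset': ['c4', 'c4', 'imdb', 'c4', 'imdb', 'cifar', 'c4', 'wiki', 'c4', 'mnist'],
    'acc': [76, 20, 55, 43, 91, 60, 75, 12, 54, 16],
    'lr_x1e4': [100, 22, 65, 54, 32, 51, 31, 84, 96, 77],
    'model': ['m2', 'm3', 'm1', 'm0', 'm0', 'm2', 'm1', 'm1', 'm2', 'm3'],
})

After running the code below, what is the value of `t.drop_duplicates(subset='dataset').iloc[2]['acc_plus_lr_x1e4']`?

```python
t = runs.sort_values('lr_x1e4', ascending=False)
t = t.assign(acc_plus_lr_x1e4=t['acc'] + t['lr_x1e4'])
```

93

sort by lr_x1e4 descending:
  dataset  acc  lr_x1e4 model
0      c4   76      100    m2
8      c4   54       96    m2
7    wiki   12       84    m1
9   mnist   16       77    m3
2    imdb   55       65    m1
3      c4   43       54    m0
5   cifar   60       51    m2
4    imdb   91       32    m0
6      c4   75       31    m1
1      c4   20       22    m3
add column acc_plus_lr_x1e4 = t['acc'] + t['lr_x1e4']:
  dataset  acc  lr_x1e4 model  acc_plus_lr_x1e4
0      c4   76      100    m2               176
8      c4   54       96    m2               150
7    wiki   12       84    m1                96
9   mnist   16       77    m3                93
2    imdb   55       65    m1               120
3      c4   43       54    m0                97
5   cifar   60       51    m2               111
4    imdb   91       32    m0               123
6      c4   75       31    m1               106
1      c4   20       22    m3                42
drop duplicate dataset (keep=first):
  dataset  acc  lr_x1e4 model  acc_plus_lr_x1e4
0      c4   76      100    m2               176
7    wiki   12       84    m1                96
9   mnist   16       77    m3                93
2    imdb   55       65    m1               120
5   cifar   60       51    m2               111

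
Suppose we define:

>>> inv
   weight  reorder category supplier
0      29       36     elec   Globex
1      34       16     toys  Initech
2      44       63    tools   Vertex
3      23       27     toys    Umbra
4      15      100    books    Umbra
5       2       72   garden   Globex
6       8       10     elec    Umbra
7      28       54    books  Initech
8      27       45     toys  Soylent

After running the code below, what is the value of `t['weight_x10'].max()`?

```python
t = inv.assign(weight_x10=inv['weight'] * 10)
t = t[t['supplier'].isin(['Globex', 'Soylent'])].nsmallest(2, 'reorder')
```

add column weight_x10 = inv['weight'] * 10:
   weight  reorder category supplier  weight_x10
0      29       36     elec   Globex         290
1      34       16     toys  Initech         340
2      44       63    tools   Vertex         440
3      23       27     toys    Umbra         230
4      15      100    books    Umbra         150
5       2       72   garden   Globex          20
6       8       10     elec    Umbra          80
7      28       54    books  Initech         280
8      27       45     toys  Soylent         270
filter rows where supplier in ['Globex', 'Soylent']:
   weight  reorder category supplier  weight_x10
0      29       36     elec   Globex         290
5       2       72   garden   Globex          20
8      27       45     toys  Soylent         270
take 2 rows with smallest reorder:
   weight  reorder category supplier  weight_x10
0      29       36     elec   Globex         290
8      27       45     toys  Soylent         270
Then the max of column 'weight_x10': 290

290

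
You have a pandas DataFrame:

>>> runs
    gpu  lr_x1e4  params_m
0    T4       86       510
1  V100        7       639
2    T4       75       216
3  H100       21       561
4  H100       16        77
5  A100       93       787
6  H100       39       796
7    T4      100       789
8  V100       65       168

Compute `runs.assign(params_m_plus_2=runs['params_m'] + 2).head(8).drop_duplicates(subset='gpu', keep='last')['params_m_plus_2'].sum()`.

add column params_m_plus_2 = runs['params_m'] + 2:
    gpu  lr_x1e4  params_m  params_m_plus_2
0    T4       86       510              512
1  V100        7       639              641
2    T4       75       216              218
3  H100       21       561              563
4  H100       16        77               79
5  A100       93       787              789
6  H100       39       796              798
7    T4      100       789              791
8  V100       65       168              170
take first 8 rows:
    gpu  lr_x1e4  params_m  params_m_plus_2
0    T4       86       510              512
1  V100        7       639              641
2    T4       75       216              218
3  H100       21       561              563
4  H100       16        77               79
5  A100       93       787              789
6  H100       39       796              798
7    T4      100       789              791
drop duplicate gpu (keep=last):
    gpu  lr_x1e4  params_m  params_m_plus_2
1  V100        7       639              641
5  A100       93       787              789
6  H100       39       796              798
7    T4      100       789              791
sum of column 'params_m_plus_2' → 3019

3019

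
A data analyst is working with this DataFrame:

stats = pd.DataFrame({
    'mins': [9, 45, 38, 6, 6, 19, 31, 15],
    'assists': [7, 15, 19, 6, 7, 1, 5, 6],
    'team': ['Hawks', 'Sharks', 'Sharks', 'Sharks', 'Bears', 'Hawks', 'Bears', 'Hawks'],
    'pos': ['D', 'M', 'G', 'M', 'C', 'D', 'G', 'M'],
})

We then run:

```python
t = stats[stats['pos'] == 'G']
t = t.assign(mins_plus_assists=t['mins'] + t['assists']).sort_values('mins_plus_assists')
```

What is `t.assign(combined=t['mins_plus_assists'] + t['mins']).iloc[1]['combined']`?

95

filter rows where pos == 'G':
   mins  assists    team pos
2    38       19  Sharks   G
6    31        5   Bears   G
add column mins_plus_assists = t['mins'] + t['assists']:
   mins  assists    team pos  mins_plus_assists
2    38       19  Sharks   G                 57
6    31        5   Bears   G                 36
sort by mins_plus_assists:
   mins  assists    team pos  mins_plus_assists
6    31        5   Bears   G                 36
2    38       19  Sharks   G                 57
add column combined = t['mins_plus_assists'] + t['mins']:
   mins  assists    team pos  mins_plus_assists  combined
6    31        5   Bears   G                 36        67
2    38       19  Sharks   G                 57        95
The value at position 1, column 'combined' is 95.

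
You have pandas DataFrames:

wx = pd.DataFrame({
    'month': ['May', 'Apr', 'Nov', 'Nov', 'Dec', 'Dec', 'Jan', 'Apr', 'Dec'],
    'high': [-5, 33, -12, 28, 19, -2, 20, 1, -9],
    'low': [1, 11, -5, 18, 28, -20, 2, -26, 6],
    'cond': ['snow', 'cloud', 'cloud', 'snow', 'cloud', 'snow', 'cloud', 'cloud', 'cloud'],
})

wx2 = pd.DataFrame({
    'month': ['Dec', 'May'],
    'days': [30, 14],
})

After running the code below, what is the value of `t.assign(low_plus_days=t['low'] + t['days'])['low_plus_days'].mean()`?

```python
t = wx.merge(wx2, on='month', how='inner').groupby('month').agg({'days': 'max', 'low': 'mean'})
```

merge on 'month' (how='inner') → 4 rows:
  month  high  low   cond  days
0   May    -5    1   snow    14
1   Dec    19   28  cloud    30
2   Dec    -2  -20   snow    30
3   Dec    -9    6  cloud    30
group by month: max(days), mean(low):
       days       low
month                
Dec      30  4.666667
May      14  1.000000
add column low_plus_days = t['low'] + t['days']:
       days       low  low_plus_days
month                               
Dec      30  4.666667      34.666667
May      14  1.000000      15.000000
Then the mean of column 'low_plus_days': 24.8333333333

24.8333333333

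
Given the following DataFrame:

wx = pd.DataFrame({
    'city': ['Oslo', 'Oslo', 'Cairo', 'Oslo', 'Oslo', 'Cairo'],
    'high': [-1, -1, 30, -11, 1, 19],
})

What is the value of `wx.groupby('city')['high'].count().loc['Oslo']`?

4

group by city, count of high:
city
Cairo    2
Oslo     4
Name: high, dtype: int64
The value at index 'Oslo' is 4.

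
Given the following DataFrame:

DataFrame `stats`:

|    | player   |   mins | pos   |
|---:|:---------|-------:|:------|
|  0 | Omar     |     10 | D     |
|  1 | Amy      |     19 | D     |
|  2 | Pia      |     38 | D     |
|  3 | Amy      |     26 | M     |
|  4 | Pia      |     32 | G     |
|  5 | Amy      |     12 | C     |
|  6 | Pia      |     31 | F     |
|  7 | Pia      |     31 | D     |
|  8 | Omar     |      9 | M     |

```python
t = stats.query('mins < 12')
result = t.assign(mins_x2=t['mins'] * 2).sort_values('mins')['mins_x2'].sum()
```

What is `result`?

38

filter rows where mins < 12:
  player  mins pos
0   Omar    10   D
8   Omar     9   M
add column mins_x2 = t['mins'] * 2:
  player  mins pos  mins_x2
0   Omar    10   D       20
8   Omar     9   M       18
sort by mins:
  player  mins pos  mins_x2
8   Omar     9   M       18
0   Omar    10   D       20
The sum of column 'mins_x2' is 38.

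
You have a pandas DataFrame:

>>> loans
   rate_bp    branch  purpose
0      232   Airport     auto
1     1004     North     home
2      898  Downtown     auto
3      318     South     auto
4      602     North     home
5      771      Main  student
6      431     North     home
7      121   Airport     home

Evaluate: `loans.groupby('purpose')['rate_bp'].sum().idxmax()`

group by purpose, sum of rate_bp:
purpose
auto       1448
home       2158
student     771
Name: rate_bp, dtype: int64

home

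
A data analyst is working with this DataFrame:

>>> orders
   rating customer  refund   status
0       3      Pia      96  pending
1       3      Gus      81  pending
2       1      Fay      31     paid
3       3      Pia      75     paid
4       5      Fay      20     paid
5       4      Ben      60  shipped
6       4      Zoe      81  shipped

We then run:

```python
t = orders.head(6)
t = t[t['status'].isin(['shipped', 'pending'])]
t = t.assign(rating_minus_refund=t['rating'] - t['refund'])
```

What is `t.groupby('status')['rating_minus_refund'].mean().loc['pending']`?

-85.5

take first 6 rows:
   rating customer  refund   status
0       3      Pia      96  pending
1       3      Gus      81  pending
2       1      Fay      31     paid
3       3      Pia      75     paid
4       5      Fay      20     paid
5       4      Ben      60  shipped
filter rows where status in ['shipped', 'pending']:
   rating customer  refund   status
0       3      Pia      96  pending
1       3      Gus      81  pending
5       4      Ben      60  shipped
add column rating_minus_refund = t['rating'] - t['refund']:
   rating customer  refund   status  rating_minus_refund
0       3      Pia      96  pending                  -93
1       3      Gus      81  pending                  -78
5       4      Ben      60  shipped                  -56
group by status, mean of rating_minus_refund:
status
pending   -85.5
shipped   -56.0
Name: rating_minus_refund, dtype: float64
Then the value at index 'pending': -85.5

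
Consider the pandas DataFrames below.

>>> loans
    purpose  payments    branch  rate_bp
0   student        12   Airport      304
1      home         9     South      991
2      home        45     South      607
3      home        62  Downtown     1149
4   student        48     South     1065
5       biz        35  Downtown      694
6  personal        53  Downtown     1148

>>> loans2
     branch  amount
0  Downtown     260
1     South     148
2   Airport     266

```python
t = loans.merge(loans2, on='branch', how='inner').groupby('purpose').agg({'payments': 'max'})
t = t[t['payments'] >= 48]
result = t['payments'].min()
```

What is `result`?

48

merge on 'branch' (how='inner') → 7 rows:
    purpose  payments    branch  rate_bp  amount
0   student        12   Airport      304     266
1      home         9     South      991     148
2      home        45     South      607     148
3      home        62  Downtown     1149     260
4   student        48     South     1065     148
5       biz        35  Downtown      694     260
6  personal        53  Downtown     1148     260
group by purpose, max of payments:
          payments
purpose           
biz             35
home            62
personal        53
student         48
filter rows where payments >= 48:
          payments
purpose           
home            62
personal        53
student         48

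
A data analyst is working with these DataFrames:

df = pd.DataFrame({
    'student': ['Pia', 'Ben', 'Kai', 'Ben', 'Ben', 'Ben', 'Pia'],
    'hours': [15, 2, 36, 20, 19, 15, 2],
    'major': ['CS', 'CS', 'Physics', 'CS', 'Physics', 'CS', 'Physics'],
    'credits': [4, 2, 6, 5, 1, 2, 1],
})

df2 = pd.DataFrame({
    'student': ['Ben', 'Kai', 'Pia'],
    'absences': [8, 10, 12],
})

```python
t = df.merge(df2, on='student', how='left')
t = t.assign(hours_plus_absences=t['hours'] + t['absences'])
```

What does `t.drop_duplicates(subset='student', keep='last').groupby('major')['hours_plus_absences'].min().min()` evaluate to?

merge on 'student' (how='left') → 7 rows:
  student  hours    major  credits  absences
0     Pia     15       CS        4        12
1     Ben      2       CS        2         8
2     Kai     36  Physics        6        10
3     Ben     20       CS        5         8
4     Ben     19  Physics        1         8
5     Ben     15       CS        2         8
6     Pia      2  Physics        1        12
add column hours_plus_absences = t['hours'] + t['absences']:
  student  hours    major  credits  absences  hours_plus_absences
0     Pia     15       CS        4        12                   27
1     Ben      2       CS        2         8                   10
2     Kai     36  Physics        6        10                   46
3     Ben     20       CS        5         8                   28
4     Ben     19  Physics        1         8                   27
5     Ben     15       CS        2         8                   23
6     Pia      2  Physics        1        12                   14
drop duplicate student (keep=last):
  student  hours    major  credits  absences  hours_plus_absences
2     Kai     36  Physics        6        10                   46
5     Ben     15       CS        2         8                   23
6     Pia      2  Physics        1        12                   14
group by major, min of hours_plus_absences:
major
CS         23
Physics    14
Name: hours_plus_absences, dtype: int64
The min of the resulting series is 14.

14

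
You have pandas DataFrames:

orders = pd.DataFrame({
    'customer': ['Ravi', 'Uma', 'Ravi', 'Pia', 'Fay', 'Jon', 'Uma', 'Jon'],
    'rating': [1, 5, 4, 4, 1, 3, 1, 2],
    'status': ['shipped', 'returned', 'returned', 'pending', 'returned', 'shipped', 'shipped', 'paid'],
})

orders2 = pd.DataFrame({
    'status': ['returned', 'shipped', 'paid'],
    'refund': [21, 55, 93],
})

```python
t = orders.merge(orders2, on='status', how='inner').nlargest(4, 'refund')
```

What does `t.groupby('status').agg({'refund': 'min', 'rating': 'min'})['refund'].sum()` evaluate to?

148

merge on 'status' (how='inner') → 7 rows:
  customer  rating    status  refund
0     Ravi       1   shipped      55
1      Uma       5  returned      21
2     Ravi       4  returned      21
3      Fay       1  returned      21
4      Jon       3   shipped      55
5      Uma       1   shipped      55
6      Jon       2      paid      93
take 4 rows with largest refund:
  customer  rating   status  refund
6      Jon       2     paid      93
0     Ravi       1  shipped      55
4      Jon       3  shipped      55
5      Uma       1  shipped      55
group by status: min(refund), min(rating):
         refund  rating
status                 
paid         93       2
shipped      55       1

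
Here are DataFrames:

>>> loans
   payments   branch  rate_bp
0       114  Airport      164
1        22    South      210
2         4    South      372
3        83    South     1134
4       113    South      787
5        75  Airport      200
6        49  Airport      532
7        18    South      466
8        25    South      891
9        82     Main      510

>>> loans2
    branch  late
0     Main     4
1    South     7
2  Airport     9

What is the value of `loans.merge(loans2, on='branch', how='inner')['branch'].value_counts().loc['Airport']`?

3

merge on 'branch' (how='inner') → 10 rows:
   payments   branch  rate_bp  late
0       114  Airport      164     9
1        22    South      210     7
2         4    South      372     7
3        83    South     1134     7
4       113    South      787     7
5        75  Airport      200     9
6        49  Airport      532     9
7        18    South      466     7
8        25    South      891     7
9        82     Main      510     4
value_counts of branch:
branch
South      6
Airport    3
Main       1
Name: count, dtype: int64
Hence 3.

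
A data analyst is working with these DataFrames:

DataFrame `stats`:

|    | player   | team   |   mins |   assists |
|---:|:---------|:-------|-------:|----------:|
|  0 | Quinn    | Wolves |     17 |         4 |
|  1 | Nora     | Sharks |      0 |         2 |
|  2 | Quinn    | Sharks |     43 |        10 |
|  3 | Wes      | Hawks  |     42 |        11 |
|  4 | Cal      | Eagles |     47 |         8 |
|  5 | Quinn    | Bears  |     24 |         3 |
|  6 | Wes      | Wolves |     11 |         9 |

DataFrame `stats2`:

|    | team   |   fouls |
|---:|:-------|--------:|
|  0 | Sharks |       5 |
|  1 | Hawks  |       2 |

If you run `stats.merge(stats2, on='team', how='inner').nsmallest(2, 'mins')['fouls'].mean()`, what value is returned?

merge on 'team' (how='inner') → 3 rows:
  player    team  mins  assists  fouls
0   Nora  Sharks     0        2      5
1  Quinn  Sharks    43       10      5
2    Wes   Hawks    42       11      2
take 2 rows with smallest mins:
  player    team  mins  assists  fouls
0   Nora  Sharks     0        2      5
2    Wes   Hawks    42       11      2
Then the mean of column 'fouls': 3.5

3.5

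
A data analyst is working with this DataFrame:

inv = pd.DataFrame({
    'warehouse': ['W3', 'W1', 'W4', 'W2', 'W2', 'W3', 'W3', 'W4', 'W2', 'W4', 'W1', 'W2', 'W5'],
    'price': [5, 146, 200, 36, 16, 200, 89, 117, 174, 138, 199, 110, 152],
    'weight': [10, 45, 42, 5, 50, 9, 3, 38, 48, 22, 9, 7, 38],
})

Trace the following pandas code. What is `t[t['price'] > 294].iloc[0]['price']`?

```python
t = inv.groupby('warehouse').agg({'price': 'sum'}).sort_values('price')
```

group by warehouse, sum of price:
           price
warehouse       
W1           345
W2           336
W3           294
W4           455
W5           152
sort by price:
           price
warehouse       
W5           152
W3           294
W2           336
W1           345
W4           455
filter rows where price > 294:
           price
warehouse       
W2           336
W1           345
W4           455
Finally, value at position 0, column 'price' = 336.

336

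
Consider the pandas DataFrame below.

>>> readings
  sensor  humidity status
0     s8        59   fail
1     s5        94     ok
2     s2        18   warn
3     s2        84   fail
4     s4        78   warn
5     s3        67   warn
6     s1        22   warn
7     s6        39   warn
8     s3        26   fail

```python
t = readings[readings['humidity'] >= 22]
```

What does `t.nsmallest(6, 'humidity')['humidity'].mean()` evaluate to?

48.5

filter rows where humidity >= 22:
  sensor  humidity status
0     s8        59   fail
1     s5        94     ok
3     s2        84   fail
4     s4        78   warn
5     s3        67   warn
6     s1        22   warn
7     s6        39   warn
8     s3        26   fail
take 6 rows with smallest humidity:
  sensor  humidity status
6     s1        22   warn
8     s3        26   fail
7     s6        39   warn
0     s8        59   fail
5     s3        67   warn
4     s4        78   warn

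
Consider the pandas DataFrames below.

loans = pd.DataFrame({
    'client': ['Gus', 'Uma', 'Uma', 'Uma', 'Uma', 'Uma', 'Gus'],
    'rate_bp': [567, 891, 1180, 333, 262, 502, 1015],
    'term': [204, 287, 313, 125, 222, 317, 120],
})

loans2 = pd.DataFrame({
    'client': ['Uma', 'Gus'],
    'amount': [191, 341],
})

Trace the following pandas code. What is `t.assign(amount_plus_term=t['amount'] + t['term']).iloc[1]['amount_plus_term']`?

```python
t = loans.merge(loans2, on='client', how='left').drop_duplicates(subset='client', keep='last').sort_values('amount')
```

merge on 'client' (how='left') → 7 rows:
  client  rate_bp  term  amount
0    Gus      567   204     341
1    Uma      891   287     191
2    Uma     1180   313     191
3    Uma      333   125     191
4    Uma      262   222     191
5    Uma      502   317     191
6    Gus     1015   120     341
drop duplicate client (keep=last):
  client  rate_bp  term  amount
5    Uma      502   317     191
6    Gus     1015   120     341
sort by amount:
  client  rate_bp  term  amount
5    Uma      502   317     191
6    Gus     1015   120     341
add column amount_plus_term = t['amount'] + t['term']:
  client  rate_bp  term  amount  amount_plus_term
5    Uma      502   317     191               508
6    Gus     1015   120     341               461

461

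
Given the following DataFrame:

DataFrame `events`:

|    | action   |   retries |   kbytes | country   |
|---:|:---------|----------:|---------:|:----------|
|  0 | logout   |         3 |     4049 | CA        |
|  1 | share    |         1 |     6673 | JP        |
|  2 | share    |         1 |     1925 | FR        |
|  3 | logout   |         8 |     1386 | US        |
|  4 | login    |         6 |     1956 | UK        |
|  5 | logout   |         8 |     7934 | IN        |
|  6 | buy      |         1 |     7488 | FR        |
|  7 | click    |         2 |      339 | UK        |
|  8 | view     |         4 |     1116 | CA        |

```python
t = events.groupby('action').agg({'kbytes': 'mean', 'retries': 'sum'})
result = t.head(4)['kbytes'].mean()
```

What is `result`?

group by action: mean(kbytes), sum(retries):
             kbytes  retries
action                      
buy     7488.000000        1
click    339.000000        2
login   1956.000000        6
logout  4456.333333       19
share   4299.000000        2
view    1116.000000        4
take first 4 rows:
             kbytes  retries
action                      
buy     7488.000000        1
click    339.000000        2
login   1956.000000        6
logout  4456.333333       19

3559.83333333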